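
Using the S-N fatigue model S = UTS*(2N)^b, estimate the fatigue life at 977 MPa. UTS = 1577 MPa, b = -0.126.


N = 0.5 * (S/UTS)^(1/b) = 0.5 * (977/1577)^(1/-0.126) = 22.3493 cycles

22.3493 cycles


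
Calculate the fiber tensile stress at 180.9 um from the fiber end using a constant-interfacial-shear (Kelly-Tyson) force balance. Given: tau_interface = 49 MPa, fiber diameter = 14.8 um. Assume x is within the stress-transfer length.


Force balance: sigma_f * (pi*d^2/4) = tau * (pi*d) * x  ->  sigma_f = 4 * tau * x / d
sigma_f = 4 * 49 * 180.9 / 14.8 = 2395.7 MPa

2395.7 MPa


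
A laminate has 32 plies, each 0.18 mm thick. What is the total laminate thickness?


h = n * t_ply = 32 * 0.18 = 5.76 mm

5.76 mm


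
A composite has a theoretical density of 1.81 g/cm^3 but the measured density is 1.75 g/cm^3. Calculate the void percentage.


Void% = (rho_theo - rho_actual)/rho_theo * 100 = (1.81 - 1.75)/1.81 * 100 = 3.31%

3.31%


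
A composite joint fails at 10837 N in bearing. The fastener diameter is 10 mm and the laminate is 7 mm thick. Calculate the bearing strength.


sigma_br = F/(d*h) = 10837/(10*7) = 154.8 MPa

154.8 MPa


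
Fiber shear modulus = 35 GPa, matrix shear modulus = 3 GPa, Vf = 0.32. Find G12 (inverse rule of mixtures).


1/G12 = Vf/Gf + (1-Vf)/Gm = 0.32/35 + 0.68/3
G12 = 4.24 GPa

4.24 GPa


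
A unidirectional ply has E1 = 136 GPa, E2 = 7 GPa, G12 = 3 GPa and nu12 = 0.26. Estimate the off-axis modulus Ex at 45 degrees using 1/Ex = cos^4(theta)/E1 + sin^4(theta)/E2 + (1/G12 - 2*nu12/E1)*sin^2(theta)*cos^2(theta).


cos^4(45) = 0.25, sin^4(45) = 0.25, sin^2(45)*cos^2(45) = 0.25
1/G12 - 2*nu12/E1 = 1/3 - 2*0.26/136 = 0.32951 GPa^-1
1/Ex = 0.25/136 + 0.25/7 + 0.32951*0.25 = 0.11993 GPa^-1
Ex = 8.34 GPa

8.34 GPa


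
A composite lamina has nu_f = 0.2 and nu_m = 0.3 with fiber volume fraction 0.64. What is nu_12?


nu_12 = nu_f*Vf + nu_m*(1-Vf) = 0.2*0.64 + 0.3*0.36 = 0.236

0.236


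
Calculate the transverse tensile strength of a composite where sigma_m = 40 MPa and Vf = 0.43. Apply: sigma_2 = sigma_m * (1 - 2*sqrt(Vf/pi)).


factor = 1 - 2*sqrt(0.43/pi) = 0.2601
sigma_2 = 40 * 0.2601 = 10.4 MPa

10.4 MPa


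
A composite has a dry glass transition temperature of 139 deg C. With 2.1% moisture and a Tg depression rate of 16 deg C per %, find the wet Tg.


Tg_wet = Tg_dry - k*moisture = 139 - 16*2.1 = 105.4 deg C

105.4 deg C


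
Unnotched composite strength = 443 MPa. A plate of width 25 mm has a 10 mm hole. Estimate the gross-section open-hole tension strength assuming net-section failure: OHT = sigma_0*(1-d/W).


OHT = sigma_0*(1-d/W) = 443*(1-10/25) = 265.8 MPa

265.8 MPa


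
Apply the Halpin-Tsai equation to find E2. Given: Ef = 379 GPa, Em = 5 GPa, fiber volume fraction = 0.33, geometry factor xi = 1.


eta = (Ef/Em - 1)/(Ef/Em + xi) = (75.8 - 1)/(75.8 + 1) = 0.974
E2 = Em*(1+xi*eta*Vf)/(1-eta*Vf) = 9.74 GPa

9.74 GPa


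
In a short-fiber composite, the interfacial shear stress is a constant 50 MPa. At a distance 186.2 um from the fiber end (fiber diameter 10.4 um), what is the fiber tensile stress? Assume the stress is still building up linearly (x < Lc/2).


Force balance: sigma_f * (pi*d^2/4) = tau * (pi*d) * x  ->  sigma_f = 4 * tau * x / d
sigma_f = 4 * 50 * 186.2 / 10.4 = 3580.8 MPa

3580.8 MPa


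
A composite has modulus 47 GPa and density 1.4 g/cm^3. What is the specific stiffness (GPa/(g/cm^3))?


Specific stiffness = E/rho = 47/1.4 = 33.6 GPa/(g/cm^3)

33.6 GPa/(g/cm^3)


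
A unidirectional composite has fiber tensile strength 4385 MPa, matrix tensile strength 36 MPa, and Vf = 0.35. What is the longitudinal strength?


sigma_1 = sigma_f*Vf + sigma_m*(1-Vf) = 4385*0.35 + 36*0.65 = 1558.2 MPa

1558.2 MPa


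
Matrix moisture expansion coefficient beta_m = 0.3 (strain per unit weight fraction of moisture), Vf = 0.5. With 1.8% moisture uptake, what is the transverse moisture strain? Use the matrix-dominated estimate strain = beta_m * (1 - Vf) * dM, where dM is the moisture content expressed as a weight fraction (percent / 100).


dM = 1.8/100 = 0.018
strain = beta_m * (1-Vf) * dM = 0.3 * 0.5 * 0.018 = 0.0027

0.0027


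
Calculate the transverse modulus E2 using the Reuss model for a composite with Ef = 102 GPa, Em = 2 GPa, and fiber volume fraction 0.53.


1/E2 = Vf/Ef + (1-Vf)/Em = 0.53/102 + 0.47/2
E2 = 4.16 GPa

4.16 GPa


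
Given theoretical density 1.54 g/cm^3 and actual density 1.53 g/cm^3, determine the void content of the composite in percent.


Void% = (rho_theo - rho_actual)/rho_theo * 100 = (1.54 - 1.53)/1.54 * 100 = 0.65%

0.65%


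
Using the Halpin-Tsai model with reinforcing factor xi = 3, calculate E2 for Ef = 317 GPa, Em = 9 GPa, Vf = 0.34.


eta = (Ef/Em - 1)/(Ef/Em + xi) = (35.2222 - 1)/(35.2222 + 3) = 0.8953
E2 = Em*(1+xi*eta*Vf)/(1-eta*Vf) = 24.76 GPa

24.76 GPa


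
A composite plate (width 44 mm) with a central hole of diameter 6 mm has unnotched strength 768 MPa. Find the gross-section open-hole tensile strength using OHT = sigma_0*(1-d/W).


OHT = sigma_0*(1-d/W) = 768*(1-6/44) = 663.3 MPa

663.3 MPa


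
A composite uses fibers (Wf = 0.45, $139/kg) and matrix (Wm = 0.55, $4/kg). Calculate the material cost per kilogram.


Cost = cost_f*Wf + cost_m*Wm = 139*0.45 + 4*0.55 = $64.75/kg

$64.75/kg


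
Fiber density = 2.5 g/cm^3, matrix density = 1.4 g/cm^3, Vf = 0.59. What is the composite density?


rho_c = rho_f*Vf + rho_m*(1-Vf) = 2.5*0.59 + 1.4*0.41 = 2.049 g/cm^3

2.049 g/cm^3


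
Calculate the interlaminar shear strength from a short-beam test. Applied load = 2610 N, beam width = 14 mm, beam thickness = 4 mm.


ILSS = 3F/(4bh) = 3*2610/(4*14*4) = 34.96 MPa

34.96 MPa


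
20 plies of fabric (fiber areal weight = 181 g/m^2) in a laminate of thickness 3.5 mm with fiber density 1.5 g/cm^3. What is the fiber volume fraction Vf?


Vf = n * FAW / (rho_f * h * 1000) = 20 * 181 / (1.5 * 3.5 * 1000) = 0.6895

0.6895


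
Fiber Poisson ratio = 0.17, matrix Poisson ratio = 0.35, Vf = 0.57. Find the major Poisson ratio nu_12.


nu_12 = nu_f*Vf + nu_m*(1-Vf) = 0.17*0.57 + 0.35*0.43 = 0.2474

0.2474


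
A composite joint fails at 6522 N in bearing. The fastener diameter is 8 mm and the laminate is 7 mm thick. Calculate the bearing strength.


sigma_br = F/(d*h) = 6522/(8*7) = 116.5 MPa

116.5 MPa


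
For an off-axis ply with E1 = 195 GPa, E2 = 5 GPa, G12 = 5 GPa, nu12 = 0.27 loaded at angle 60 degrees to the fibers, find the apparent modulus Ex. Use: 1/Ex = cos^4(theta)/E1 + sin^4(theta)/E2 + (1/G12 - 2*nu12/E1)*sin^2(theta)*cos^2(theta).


cos^4(60) = 0.0625, sin^4(60) = 0.5625, sin^2(60)*cos^2(60) = 0.1875
1/G12 - 2*nu12/E1 = 1/5 - 2*0.27/195 = 0.197231 GPa^-1
1/Ex = 0.0625/195 + 0.5625/5 + 0.197231*0.1875 = 0.1498013 GPa^-1
Ex = 6.68 GPa

6.68 GPa


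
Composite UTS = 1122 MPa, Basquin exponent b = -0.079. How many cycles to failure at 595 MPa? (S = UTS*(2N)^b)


N = 0.5 * (S/UTS)^(1/b) = 0.5 * (595/1122)^(1/-0.079) = 1534.6403 cycles

1534.6403 cycles


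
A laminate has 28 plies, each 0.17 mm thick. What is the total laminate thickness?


h = n * t_ply = 28 * 0.17 = 4.76 mm

4.76 mm


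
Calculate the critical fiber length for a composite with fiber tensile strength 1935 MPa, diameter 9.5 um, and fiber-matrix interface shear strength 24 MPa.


Lc = sigma_f * d / (2 * tau_i) = 1935 * 9.5 / (2 * 24) = 383.0 um

383.0 um


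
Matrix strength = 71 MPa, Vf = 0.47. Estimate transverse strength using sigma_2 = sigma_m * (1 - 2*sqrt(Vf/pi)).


factor = 1 - 2*sqrt(0.47/pi) = 0.2264
sigma_2 = 71 * 0.2264 = 16.08 MPa

16.08 MPa


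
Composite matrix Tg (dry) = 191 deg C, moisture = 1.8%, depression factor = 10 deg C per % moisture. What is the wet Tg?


Tg_wet = Tg_dry - k*moisture = 191 - 10*1.8 = 173.0 deg C

173.0 deg C


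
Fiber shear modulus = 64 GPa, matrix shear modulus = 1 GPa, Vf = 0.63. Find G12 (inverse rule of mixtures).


1/G12 = Vf/Gf + (1-Vf)/Gm = 0.63/64 + 0.37/1
G12 = 2.63 GPa

2.63 GPa


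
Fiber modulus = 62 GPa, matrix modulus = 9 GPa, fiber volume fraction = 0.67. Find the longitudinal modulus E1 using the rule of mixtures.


E1 = Ef*Vf + Em*(1-Vf) = 62*0.67 + 9*0.33 = 44.51 GPa

44.51 GPa


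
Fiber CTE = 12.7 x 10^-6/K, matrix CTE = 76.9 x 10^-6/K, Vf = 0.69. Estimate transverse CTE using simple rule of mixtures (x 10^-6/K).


alpha_2 = alpha_f*Vf + alpha_m*(1-Vf) = 12.7*0.69 + 76.9*0.31 = 32.6 x 10^-6/K

32.6 x 10^-6/K


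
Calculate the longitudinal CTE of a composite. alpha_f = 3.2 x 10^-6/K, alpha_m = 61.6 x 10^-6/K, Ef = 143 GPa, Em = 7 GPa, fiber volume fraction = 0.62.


E1 = Ef*Vf + Em*(1-Vf) = 91.32
alpha_1 = (alpha_f*Ef*Vf + alpha_m*Em*(1-Vf))/E1 = 4.9 x 10^-6/K

4.9 x 10^-6/K


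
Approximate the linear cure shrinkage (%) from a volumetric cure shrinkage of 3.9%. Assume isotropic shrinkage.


Linear shrinkage ≈ vol_shrink/3 = 3.9/3 = 1.3%

1.3%


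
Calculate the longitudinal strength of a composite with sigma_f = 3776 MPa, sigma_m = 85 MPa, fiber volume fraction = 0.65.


sigma_1 = sigma_f*Vf + sigma_m*(1-Vf) = 3776*0.65 + 85*0.35 = 2484.2 MPa

2484.2 MPa


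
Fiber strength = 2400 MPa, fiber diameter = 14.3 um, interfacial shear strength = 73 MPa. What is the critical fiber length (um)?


Lc = sigma_f * d / (2 * tau_i) = 2400 * 14.3 / (2 * 73) = 235.1 um

235.1 um


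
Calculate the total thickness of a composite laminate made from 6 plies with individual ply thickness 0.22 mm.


h = n * t_ply = 6 * 0.22 = 1.32 mm

1.32 mm


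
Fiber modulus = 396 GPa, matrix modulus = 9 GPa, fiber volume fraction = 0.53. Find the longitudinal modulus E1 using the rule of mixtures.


E1 = Ef*Vf + Em*(1-Vf) = 396*0.53 + 9*0.47 = 214.11 GPa

214.11 GPa


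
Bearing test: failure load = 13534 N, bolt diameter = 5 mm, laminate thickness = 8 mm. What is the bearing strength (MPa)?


sigma_br = F/(d*h) = 13534/(5*8) = 338.4 MPa

338.4 MPa


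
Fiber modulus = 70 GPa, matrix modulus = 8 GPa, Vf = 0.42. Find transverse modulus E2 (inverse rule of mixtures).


1/E2 = Vf/Ef + (1-Vf)/Em = 0.42/70 + 0.58/8
E2 = 12.74 GPa

12.74 GPa


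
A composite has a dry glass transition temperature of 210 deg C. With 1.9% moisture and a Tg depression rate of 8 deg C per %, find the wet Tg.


Tg_wet = Tg_dry - k*moisture = 210 - 8*1.9 = 194.8 deg C

194.8 deg C


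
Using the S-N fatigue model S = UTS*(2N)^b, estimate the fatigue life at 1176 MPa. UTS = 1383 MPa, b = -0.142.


N = 0.5 * (S/UTS)^(1/b) = 0.5 * (1176/1383)^(1/-0.142) = 1.5662 cycles

1.5662 cycles


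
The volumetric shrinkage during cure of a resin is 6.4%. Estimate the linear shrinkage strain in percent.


Linear shrinkage ≈ vol_shrink/3 = 6.4/3 = 2.133%

2.133%


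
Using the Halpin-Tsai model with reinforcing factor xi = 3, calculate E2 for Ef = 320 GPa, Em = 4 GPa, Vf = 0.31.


eta = (Ef/Em - 1)/(Ef/Em + xi) = (80.0 - 1)/(80.0 + 3) = 0.9518
E2 = Em*(1+xi*eta*Vf)/(1-eta*Vf) = 10.7 GPa

10.7 GPa


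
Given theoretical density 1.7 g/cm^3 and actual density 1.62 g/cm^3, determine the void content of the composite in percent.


Void% = (rho_theo - rho_actual)/rho_theo * 100 = (1.7 - 1.62)/1.7 * 100 = 4.71%

4.71%


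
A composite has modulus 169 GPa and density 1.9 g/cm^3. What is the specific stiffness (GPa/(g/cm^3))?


Specific stiffness = E/rho = 169/1.9 = 88.9 GPa/(g/cm^3)

88.9 GPa/(g/cm^3)


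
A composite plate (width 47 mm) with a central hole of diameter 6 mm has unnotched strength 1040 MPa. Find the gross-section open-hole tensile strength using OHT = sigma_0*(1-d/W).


OHT = sigma_0*(1-d/W) = 1040*(1-6/47) = 907.2 MPa

907.2 MPa


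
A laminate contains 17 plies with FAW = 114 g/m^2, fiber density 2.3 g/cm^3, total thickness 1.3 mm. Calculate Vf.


Vf = n * FAW / (rho_f * h * 1000) = 17 * 114 / (2.3 * 1.3 * 1000) = 0.6482

0.6482


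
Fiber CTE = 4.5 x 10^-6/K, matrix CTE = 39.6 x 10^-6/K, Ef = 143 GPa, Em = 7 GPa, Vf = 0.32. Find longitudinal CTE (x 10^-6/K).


E1 = Ef*Vf + Em*(1-Vf) = 50.52
alpha_1 = (alpha_f*Ef*Vf + alpha_m*Em*(1-Vf))/E1 = 7.81 x 10^-6/K

7.81 x 10^-6/K


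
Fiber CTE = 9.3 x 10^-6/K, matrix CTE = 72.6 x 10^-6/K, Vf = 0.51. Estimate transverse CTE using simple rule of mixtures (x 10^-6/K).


alpha_2 = alpha_f*Vf + alpha_m*(1-Vf) = 9.3*0.51 + 72.6*0.49 = 40.3 x 10^-6/K

40.3 x 10^-6/K


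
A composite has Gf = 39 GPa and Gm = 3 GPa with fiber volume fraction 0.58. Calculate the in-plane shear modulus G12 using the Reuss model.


1/G12 = Vf/Gf + (1-Vf)/Gm = 0.58/39 + 0.42/3
G12 = 6.46 GPa

6.46 GPa


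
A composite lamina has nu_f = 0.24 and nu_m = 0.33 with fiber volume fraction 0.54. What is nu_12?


nu_12 = nu_f*Vf + nu_m*(1-Vf) = 0.24*0.54 + 0.33*0.46 = 0.2814

0.2814


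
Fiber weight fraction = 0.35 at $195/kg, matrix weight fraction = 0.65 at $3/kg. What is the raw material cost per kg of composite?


Cost = cost_f*Wf + cost_m*Wm = 195*0.35 + 3*0.65 = $70.2/kg

$70.2/kg


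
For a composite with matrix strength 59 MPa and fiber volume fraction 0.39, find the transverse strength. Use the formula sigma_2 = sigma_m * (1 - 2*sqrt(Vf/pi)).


factor = 1 - 2*sqrt(0.39/pi) = 0.2953
sigma_2 = 59 * 0.2953 = 17.42 MPa

17.42 MPa


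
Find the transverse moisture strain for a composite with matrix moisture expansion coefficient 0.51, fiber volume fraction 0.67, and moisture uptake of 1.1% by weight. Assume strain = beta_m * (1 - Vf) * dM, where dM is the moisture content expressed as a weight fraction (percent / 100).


dM = 1.1/100 = 0.011
strain = beta_m * (1-Vf) * dM = 0.51 * 0.33 * 0.011 = 0.0018513

0.0018513


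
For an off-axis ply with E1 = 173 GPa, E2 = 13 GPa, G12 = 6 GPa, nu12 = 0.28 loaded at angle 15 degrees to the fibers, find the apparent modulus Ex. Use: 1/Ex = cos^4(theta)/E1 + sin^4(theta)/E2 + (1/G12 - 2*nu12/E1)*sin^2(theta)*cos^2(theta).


cos^4(15) = 0.870513, sin^4(15) = 0.004487, sin^2(15)*cos^2(15) = 0.0625
1/G12 - 2*nu12/E1 = 1/6 - 2*0.28/173 = 0.16343 GPa^-1
1/Ex = 0.870513/173 + 0.004487/13 + 0.16343*0.0625 = 0.0155914 GPa^-1
Ex = 64.14 GPa

64.14 GPa


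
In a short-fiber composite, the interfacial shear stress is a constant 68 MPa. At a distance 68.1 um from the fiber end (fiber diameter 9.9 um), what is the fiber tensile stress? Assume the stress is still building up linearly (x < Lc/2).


Force balance: sigma_f * (pi*d^2/4) = tau * (pi*d) * x  ->  sigma_f = 4 * tau * x / d
sigma_f = 4 * 68 * 68.1 / 9.9 = 1871.0 MPa

1871.0 MPa


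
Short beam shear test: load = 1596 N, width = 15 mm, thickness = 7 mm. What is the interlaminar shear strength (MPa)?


ILSS = 3F/(4bh) = 3*1596/(4*15*7) = 11.4 MPa

11.4 MPa


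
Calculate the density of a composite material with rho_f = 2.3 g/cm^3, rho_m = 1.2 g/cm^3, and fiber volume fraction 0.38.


rho_c = rho_f*Vf + rho_m*(1-Vf) = 2.3*0.38 + 1.2*0.62 = 1.618 g/cm^3

1.618 g/cm^3


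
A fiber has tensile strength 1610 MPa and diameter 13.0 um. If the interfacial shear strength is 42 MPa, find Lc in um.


Lc = sigma_f * d / (2 * tau_i) = 1610 * 13.0 / (2 * 42) = 249.2 um

249.2 um


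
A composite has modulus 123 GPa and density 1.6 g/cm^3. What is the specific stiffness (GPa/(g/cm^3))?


Specific stiffness = E/rho = 123/1.6 = 76.9 GPa/(g/cm^3)

76.9 GPa/(g/cm^3)


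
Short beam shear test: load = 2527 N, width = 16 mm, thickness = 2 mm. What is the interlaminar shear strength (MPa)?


ILSS = 3F/(4bh) = 3*2527/(4*16*2) = 59.23 MPa

59.23 MPa


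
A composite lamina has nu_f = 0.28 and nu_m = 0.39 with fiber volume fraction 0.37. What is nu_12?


nu_12 = nu_f*Vf + nu_m*(1-Vf) = 0.28*0.37 + 0.39*0.63 = 0.3493

0.3493


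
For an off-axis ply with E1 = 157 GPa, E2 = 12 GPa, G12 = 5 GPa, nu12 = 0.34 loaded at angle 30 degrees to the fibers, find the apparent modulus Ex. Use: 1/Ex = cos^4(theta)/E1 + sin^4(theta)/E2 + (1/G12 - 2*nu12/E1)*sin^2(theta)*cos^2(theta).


cos^4(30) = 0.5625, sin^4(30) = 0.0625, sin^2(30)*cos^2(30) = 0.1875
1/G12 - 2*nu12/E1 = 1/5 - 2*0.34/157 = 0.195669 GPa^-1
1/Ex = 0.5625/157 + 0.0625/12 + 0.195669*0.1875 = 0.045479 GPa^-1
Ex = 21.99 GPa

21.99 GPa


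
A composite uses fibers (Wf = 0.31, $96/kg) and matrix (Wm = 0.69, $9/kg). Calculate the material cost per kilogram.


Cost = cost_f*Wf + cost_m*Wm = 96*0.31 + 9*0.69 = $35.97/kg

$35.97/kg


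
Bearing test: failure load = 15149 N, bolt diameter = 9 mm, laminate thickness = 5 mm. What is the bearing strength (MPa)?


sigma_br = F/(d*h) = 15149/(9*5) = 336.6 MPa

336.6 MPa


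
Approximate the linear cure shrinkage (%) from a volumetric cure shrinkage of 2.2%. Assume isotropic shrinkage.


Linear shrinkage ≈ vol_shrink/3 = 2.2/3 = 0.733%

0.733%


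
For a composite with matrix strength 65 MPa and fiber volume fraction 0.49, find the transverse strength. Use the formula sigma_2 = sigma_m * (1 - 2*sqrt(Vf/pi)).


factor = 1 - 2*sqrt(0.49/pi) = 0.2101
sigma_2 = 65 * 0.2101 = 13.66 MPa

13.66 MPa


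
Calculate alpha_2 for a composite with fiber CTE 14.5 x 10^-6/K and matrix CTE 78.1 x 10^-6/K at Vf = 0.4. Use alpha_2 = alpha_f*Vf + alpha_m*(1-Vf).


alpha_2 = alpha_f*Vf + alpha_m*(1-Vf) = 14.5*0.4 + 78.1*0.6 = 52.7 x 10^-6/K

52.7 x 10^-6/K


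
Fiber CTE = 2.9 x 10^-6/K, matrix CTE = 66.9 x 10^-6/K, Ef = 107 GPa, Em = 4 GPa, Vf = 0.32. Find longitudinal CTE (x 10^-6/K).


E1 = Ef*Vf + Em*(1-Vf) = 36.96
alpha_1 = (alpha_f*Ef*Vf + alpha_m*Em*(1-Vf))/E1 = 7.61 x 10^-6/K

7.61 x 10^-6/K


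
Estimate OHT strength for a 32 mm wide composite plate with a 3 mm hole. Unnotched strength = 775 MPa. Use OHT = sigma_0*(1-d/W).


OHT = sigma_0*(1-d/W) = 775*(1-3/32) = 702.3 MPa

702.3 MPa


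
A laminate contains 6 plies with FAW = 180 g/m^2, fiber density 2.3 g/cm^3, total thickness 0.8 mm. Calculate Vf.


Vf = n * FAW / (rho_f * h * 1000) = 6 * 180 / (2.3 * 0.8 * 1000) = 0.587

0.587


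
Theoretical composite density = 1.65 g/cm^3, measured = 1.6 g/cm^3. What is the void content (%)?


Void% = (rho_theo - rho_actual)/rho_theo * 100 = (1.65 - 1.6)/1.65 * 100 = 3.03%

3.03%


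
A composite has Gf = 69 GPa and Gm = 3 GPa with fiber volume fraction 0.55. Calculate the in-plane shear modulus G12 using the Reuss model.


1/G12 = Vf/Gf + (1-Vf)/Gm = 0.55/69 + 0.45/3
G12 = 6.33 GPa

6.33 GPa


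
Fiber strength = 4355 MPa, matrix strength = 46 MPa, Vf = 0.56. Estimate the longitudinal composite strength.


sigma_1 = sigma_f*Vf + sigma_m*(1-Vf) = 4355*0.56 + 46*0.44 = 2459.0 MPa

2459.0 MPa


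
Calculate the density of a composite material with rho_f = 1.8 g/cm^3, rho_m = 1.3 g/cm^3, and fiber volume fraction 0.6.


rho_c = rho_f*Vf + rho_m*(1-Vf) = 1.8*0.6 + 1.3*0.4 = 1.6 g/cm^3

1.6 g/cm^3


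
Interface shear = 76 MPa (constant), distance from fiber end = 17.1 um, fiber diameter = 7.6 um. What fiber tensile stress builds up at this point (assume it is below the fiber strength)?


Force balance: sigma_f * (pi*d^2/4) = tau * (pi*d) * x  ->  sigma_f = 4 * tau * x / d
sigma_f = 4 * 76 * 17.1 / 7.6 = 684.0 MPa

684.0 MPa


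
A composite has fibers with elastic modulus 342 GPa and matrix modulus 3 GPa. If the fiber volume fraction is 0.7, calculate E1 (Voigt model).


E1 = Ef*Vf + Em*(1-Vf) = 342*0.7 + 3*0.3 = 240.3 GPa

240.3 GPa


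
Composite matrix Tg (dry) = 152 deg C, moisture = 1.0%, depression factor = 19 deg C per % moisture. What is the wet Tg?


Tg_wet = Tg_dry - k*moisture = 152 - 19*1.0 = 133.0 deg C

133.0 deg C


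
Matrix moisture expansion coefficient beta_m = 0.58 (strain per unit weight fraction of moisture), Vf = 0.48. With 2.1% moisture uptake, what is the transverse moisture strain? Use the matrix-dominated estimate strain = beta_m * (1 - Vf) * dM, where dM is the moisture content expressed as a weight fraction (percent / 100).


dM = 2.1/100 = 0.021
strain = beta_m * (1-Vf) * dM = 0.58 * 0.52 * 0.021 = 0.0063336

0.0063336


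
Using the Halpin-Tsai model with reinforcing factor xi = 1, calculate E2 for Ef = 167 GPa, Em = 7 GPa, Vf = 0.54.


eta = (Ef/Em - 1)/(Ef/Em + xi) = (23.8571 - 1)/(23.8571 + 1) = 0.9195
E2 = Em*(1+xi*eta*Vf)/(1-eta*Vf) = 20.81 GPa

20.81 GPa


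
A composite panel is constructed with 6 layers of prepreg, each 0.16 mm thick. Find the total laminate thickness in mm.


h = n * t_ply = 6 * 0.16 = 0.96 mm

0.96 mm


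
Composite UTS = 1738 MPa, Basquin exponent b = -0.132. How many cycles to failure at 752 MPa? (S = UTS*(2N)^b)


N = 0.5 * (S/UTS)^(1/b) = 0.5 * (752/1738)^(1/-0.132) = 285.2808 cycles

285.2808 cycles


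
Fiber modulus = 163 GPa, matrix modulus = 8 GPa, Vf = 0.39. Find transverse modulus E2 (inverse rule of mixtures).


1/E2 = Vf/Ef + (1-Vf)/Em = 0.39/163 + 0.61/8
E2 = 12.72 GPa

12.72 GPa


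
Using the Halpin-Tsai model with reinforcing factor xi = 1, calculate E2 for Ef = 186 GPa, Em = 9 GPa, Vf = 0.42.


eta = (Ef/Em - 1)/(Ef/Em + xi) = (20.6667 - 1)/(20.6667 + 1) = 0.9077
E2 = Em*(1+xi*eta*Vf)/(1-eta*Vf) = 20.09 GPa

20.09 GPa


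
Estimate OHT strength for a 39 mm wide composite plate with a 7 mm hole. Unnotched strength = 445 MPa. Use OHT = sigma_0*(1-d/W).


OHT = sigma_0*(1-d/W) = 445*(1-7/39) = 365.1 MPa

365.1 MPa


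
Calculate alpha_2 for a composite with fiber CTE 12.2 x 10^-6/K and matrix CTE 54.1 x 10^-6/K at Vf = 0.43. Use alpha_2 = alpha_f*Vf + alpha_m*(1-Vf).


alpha_2 = alpha_f*Vf + alpha_m*(1-Vf) = 12.2*0.43 + 54.1*0.57 = 36.1 x 10^-6/K

36.1 x 10^-6/K


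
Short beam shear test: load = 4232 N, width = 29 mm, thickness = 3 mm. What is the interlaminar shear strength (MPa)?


ILSS = 3F/(4bh) = 3*4232/(4*29*3) = 36.48 MPa

36.48 MPa


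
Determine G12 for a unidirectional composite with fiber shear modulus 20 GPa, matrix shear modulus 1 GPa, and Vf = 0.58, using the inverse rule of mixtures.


1/G12 = Vf/Gf + (1-Vf)/Gm = 0.58/20 + 0.42/1
G12 = 2.23 GPa

2.23 GPa


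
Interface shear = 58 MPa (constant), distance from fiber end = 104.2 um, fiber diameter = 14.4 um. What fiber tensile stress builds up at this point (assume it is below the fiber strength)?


Force balance: sigma_f * (pi*d^2/4) = tau * (pi*d) * x  ->  sigma_f = 4 * tau * x / d
sigma_f = 4 * 58 * 104.2 / 14.4 = 1678.8 MPa

1678.8 MPa


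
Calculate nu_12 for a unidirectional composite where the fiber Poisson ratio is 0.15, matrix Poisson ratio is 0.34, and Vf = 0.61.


nu_12 = nu_f*Vf + nu_m*(1-Vf) = 0.15*0.61 + 0.34*0.39 = 0.2241

0.2241


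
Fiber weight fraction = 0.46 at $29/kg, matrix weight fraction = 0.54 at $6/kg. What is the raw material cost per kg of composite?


Cost = cost_f*Wf + cost_m*Wm = 29*0.46 + 6*0.54 = $16.58/kg

$16.58/kg


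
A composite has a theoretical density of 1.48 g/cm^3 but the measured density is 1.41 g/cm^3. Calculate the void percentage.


Void% = (rho_theo - rho_actual)/rho_theo * 100 = (1.48 - 1.41)/1.48 * 100 = 4.73%

4.73%


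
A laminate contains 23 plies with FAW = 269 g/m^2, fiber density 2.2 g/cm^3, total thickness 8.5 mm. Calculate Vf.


Vf = n * FAW / (rho_f * h * 1000) = 23 * 269 / (2.2 * 8.5 * 1000) = 0.3309

0.3309


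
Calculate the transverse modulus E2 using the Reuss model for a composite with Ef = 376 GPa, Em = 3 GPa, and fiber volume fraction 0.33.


1/E2 = Vf/Ef + (1-Vf)/Em = 0.33/376 + 0.67/3
E2 = 4.46 GPa

4.46 GPa


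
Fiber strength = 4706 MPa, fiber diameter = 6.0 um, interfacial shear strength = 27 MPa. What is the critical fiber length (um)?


Lc = sigma_f * d / (2 * tau_i) = 4706 * 6.0 / (2 * 27) = 522.9 um

522.9 um


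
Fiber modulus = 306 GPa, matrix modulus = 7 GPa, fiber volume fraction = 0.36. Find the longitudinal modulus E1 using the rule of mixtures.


E1 = Ef*Vf + Em*(1-Vf) = 306*0.36 + 7*0.64 = 114.64 GPa

114.64 GPa


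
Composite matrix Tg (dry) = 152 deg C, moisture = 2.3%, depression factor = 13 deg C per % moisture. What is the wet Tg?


Tg_wet = Tg_dry - k*moisture = 152 - 13*2.3 = 122.1 deg C

122.1 deg C


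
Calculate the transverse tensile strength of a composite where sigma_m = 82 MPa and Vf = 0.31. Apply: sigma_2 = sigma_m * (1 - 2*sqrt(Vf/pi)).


factor = 1 - 2*sqrt(0.31/pi) = 0.3717
sigma_2 = 82 * 0.3717 = 30.48 MPa

30.48 MPa


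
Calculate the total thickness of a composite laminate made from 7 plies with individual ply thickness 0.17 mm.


h = n * t_ply = 7 * 0.17 = 1.19 mm

1.19 mm


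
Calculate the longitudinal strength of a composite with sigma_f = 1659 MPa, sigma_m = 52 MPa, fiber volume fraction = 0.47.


sigma_1 = sigma_f*Vf + sigma_m*(1-Vf) = 1659*0.47 + 52*0.53 = 807.3 MPa

807.3 MPa


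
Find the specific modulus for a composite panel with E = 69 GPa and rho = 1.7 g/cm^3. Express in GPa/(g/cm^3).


Specific stiffness = E/rho = 69/1.7 = 40.6 GPa/(g/cm^3)

40.6 GPa/(g/cm^3)


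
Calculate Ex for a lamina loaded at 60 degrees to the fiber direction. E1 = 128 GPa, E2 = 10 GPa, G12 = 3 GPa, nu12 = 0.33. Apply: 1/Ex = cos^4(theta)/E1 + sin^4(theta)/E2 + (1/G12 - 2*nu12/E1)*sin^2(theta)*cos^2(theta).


cos^4(60) = 0.0625, sin^4(60) = 0.5625, sin^2(60)*cos^2(60) = 0.1875
1/G12 - 2*nu12/E1 = 1/3 - 2*0.33/128 = 0.328177 GPa^-1
1/Ex = 0.0625/128 + 0.5625/10 + 0.328177*0.1875 = 0.1182715 GPa^-1
Ex = 8.46 GPa

8.46 GPa


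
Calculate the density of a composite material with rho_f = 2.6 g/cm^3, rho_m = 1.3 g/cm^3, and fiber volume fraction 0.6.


rho_c = rho_f*Vf + rho_m*(1-Vf) = 2.6*0.6 + 1.3*0.4 = 2.08 g/cm^3

2.08 g/cm^3


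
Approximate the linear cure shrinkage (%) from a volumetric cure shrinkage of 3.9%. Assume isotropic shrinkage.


Linear shrinkage ≈ vol_shrink/3 = 3.9/3 = 1.3%

1.3%


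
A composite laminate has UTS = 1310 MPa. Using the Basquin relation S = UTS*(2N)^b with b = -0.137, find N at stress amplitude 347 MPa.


N = 0.5 * (S/UTS)^(1/b) = 0.5 * (347/1310)^(1/-0.137) = 8132.5019 cycles

8132.5019 cycles


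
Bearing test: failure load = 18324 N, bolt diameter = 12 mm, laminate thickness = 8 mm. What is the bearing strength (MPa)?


sigma_br = F/(d*h) = 18324/(12*8) = 190.9 MPa

190.9 MPa


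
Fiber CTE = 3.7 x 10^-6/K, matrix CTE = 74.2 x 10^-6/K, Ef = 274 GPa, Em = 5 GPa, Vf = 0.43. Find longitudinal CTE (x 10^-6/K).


E1 = Ef*Vf + Em*(1-Vf) = 120.67
alpha_1 = (alpha_f*Ef*Vf + alpha_m*Em*(1-Vf))/E1 = 5.37 x 10^-6/K

5.37 x 10^-6/K


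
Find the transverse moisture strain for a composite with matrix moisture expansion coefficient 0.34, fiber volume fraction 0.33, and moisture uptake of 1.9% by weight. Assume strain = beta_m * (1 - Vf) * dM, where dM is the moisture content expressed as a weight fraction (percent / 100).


dM = 1.9/100 = 0.019
strain = beta_m * (1-Vf) * dM = 0.34 * 0.67 * 0.019 = 0.0043282

0.0043282


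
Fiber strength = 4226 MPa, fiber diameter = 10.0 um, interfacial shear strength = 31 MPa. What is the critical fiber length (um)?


Lc = sigma_f * d / (2 * tau_i) = 4226 * 10.0 / (2 * 31) = 681.6 um

681.6 um


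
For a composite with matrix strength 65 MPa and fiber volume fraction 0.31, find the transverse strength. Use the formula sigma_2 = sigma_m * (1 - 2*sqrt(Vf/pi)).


factor = 1 - 2*sqrt(0.31/pi) = 0.3717
sigma_2 = 65 * 0.3717 = 24.16 MPa

24.16 MPa


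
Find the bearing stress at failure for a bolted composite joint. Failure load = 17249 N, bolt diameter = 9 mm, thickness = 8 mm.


sigma_br = F/(d*h) = 17249/(9*8) = 239.6 MPa

239.6 MPa


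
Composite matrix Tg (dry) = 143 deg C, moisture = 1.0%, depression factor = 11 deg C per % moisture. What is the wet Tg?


Tg_wet = Tg_dry - k*moisture = 143 - 11*1.0 = 132.0 deg C

132.0 deg C


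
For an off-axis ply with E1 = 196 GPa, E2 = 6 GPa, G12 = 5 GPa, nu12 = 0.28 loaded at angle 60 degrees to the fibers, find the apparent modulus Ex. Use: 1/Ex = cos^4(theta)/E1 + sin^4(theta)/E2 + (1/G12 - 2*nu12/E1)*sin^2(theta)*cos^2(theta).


cos^4(60) = 0.0625, sin^4(60) = 0.5625, sin^2(60)*cos^2(60) = 0.1875
1/G12 - 2*nu12/E1 = 1/5 - 2*0.28/196 = 0.197143 GPa^-1
1/Ex = 0.0625/196 + 0.5625/6 + 0.197143*0.1875 = 0.1310332 GPa^-1
Ex = 7.63 GPa

7.63 GPa


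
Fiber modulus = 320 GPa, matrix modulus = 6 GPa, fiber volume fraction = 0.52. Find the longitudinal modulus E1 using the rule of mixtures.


E1 = Ef*Vf + Em*(1-Vf) = 320*0.52 + 6*0.48 = 169.28 GPa

169.28 GPa


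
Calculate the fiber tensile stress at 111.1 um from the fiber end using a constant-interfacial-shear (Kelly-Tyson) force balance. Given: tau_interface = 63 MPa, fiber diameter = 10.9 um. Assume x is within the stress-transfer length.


Force balance: sigma_f * (pi*d^2/4) = tau * (pi*d) * x  ->  sigma_f = 4 * tau * x / d
sigma_f = 4 * 63 * 111.1 / 10.9 = 2568.6 MPa

2568.6 MPa


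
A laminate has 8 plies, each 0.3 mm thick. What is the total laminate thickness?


h = n * t_ply = 8 * 0.3 = 2.4 mm

2.4 mm


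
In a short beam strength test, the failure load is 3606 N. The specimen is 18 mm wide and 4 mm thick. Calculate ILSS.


ILSS = 3F/(4bh) = 3*3606/(4*18*4) = 37.56 MPa

37.56 MPa


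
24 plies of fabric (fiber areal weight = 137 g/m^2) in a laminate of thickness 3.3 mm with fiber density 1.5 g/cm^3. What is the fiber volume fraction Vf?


Vf = n * FAW / (rho_f * h * 1000) = 24 * 137 / (1.5 * 3.3 * 1000) = 0.6642

0.6642


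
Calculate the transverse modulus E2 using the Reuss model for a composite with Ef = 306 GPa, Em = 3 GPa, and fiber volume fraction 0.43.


1/E2 = Vf/Ef + (1-Vf)/Em = 0.43/306 + 0.57/3
E2 = 5.22 GPa

5.22 GPa


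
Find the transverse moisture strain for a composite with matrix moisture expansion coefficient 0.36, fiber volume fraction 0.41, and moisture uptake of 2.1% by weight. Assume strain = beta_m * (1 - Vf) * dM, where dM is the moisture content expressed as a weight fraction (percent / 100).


dM = 2.1/100 = 0.021
strain = beta_m * (1-Vf) * dM = 0.36 * 0.59 * 0.021 = 0.0044604

0.0044604


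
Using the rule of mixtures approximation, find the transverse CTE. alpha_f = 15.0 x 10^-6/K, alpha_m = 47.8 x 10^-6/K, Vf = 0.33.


alpha_2 = alpha_f*Vf + alpha_m*(1-Vf) = 15.0*0.33 + 47.8*0.67 = 37.0 x 10^-6/K

37.0 x 10^-6/K


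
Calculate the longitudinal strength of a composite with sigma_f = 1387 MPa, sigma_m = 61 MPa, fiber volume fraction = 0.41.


sigma_1 = sigma_f*Vf + sigma_m*(1-Vf) = 1387*0.41 + 61*0.59 = 604.7 MPa

604.7 MPa


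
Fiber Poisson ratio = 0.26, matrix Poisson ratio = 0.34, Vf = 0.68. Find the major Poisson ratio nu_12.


nu_12 = nu_f*Vf + nu_m*(1-Vf) = 0.26*0.68 + 0.34*0.32 = 0.2856

0.2856


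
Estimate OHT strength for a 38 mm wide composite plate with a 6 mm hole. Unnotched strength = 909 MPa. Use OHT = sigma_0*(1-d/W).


OHT = sigma_0*(1-d/W) = 909*(1-6/38) = 765.5 MPa

765.5 MPa


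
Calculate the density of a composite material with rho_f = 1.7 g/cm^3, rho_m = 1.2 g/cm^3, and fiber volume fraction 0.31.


rho_c = rho_f*Vf + rho_m*(1-Vf) = 1.7*0.31 + 1.2*0.69 = 1.355 g/cm^3

1.355 g/cm^3


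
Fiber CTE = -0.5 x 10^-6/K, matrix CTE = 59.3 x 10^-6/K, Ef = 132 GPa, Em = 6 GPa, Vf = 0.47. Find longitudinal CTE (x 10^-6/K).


E1 = Ef*Vf + Em*(1-Vf) = 65.22
alpha_1 = (alpha_f*Ef*Vf + alpha_m*Em*(1-Vf))/E1 = 2.42 x 10^-6/K

2.42 x 10^-6/K


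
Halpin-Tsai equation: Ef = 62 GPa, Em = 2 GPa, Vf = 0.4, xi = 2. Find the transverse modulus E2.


eta = (Ef/Em - 1)/(Ef/Em + xi) = (31.0 - 1)/(31.0 + 2) = 0.9091
E2 = Em*(1+xi*eta*Vf)/(1-eta*Vf) = 5.43 GPa

5.43 GPa


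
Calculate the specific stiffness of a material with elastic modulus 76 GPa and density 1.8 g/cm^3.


Specific stiffness = E/rho = 76/1.8 = 42.2 GPa/(g/cm^3)

42.2 GPa/(g/cm^3)


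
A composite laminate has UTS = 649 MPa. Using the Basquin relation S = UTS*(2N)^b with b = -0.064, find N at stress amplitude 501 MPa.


N = 0.5 * (S/UTS)^(1/b) = 0.5 * (501/649)^(1/-0.064) = 28.5318 cycles

28.5318 cycles


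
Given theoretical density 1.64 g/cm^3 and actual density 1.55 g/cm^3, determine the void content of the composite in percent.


Void% = (rho_theo - rho_actual)/rho_theo * 100 = (1.64 - 1.55)/1.64 * 100 = 5.49%

5.49%


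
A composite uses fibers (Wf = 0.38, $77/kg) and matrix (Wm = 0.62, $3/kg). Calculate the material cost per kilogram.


Cost = cost_f*Wf + cost_m*Wm = 77*0.38 + 3*0.62 = $31.12/kg

$31.12/kg


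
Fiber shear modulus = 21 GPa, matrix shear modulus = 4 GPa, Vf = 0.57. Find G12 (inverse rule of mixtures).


1/G12 = Vf/Gf + (1-Vf)/Gm = 0.57/21 + 0.43/4
G12 = 7.43 GPa

7.43 GPa


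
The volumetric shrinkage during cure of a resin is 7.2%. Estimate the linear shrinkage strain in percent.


Linear shrinkage ≈ vol_shrink/3 = 7.2/3 = 2.4%

2.4%


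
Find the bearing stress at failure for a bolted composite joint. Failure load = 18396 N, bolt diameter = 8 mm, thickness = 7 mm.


sigma_br = F/(d*h) = 18396/(8*7) = 328.5 MPa

328.5 MPa


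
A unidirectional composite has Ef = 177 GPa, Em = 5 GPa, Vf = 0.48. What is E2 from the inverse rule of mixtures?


1/E2 = Vf/Ef + (1-Vf)/Em = 0.48/177 + 0.52/5
E2 = 9.37 GPa

9.37 GPa


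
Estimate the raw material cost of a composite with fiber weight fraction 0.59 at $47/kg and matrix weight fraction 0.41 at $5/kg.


Cost = cost_f*Wf + cost_m*Wm = 47*0.59 + 5*0.41 = $29.78/kg

$29.78/kg


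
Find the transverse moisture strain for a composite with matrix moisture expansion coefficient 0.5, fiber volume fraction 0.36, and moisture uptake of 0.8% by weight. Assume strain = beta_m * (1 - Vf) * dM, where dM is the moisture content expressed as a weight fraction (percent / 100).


dM = 0.8/100 = 0.008
strain = beta_m * (1-Vf) * dM = 0.5 * 0.64 * 0.008 = 0.00256

0.00256


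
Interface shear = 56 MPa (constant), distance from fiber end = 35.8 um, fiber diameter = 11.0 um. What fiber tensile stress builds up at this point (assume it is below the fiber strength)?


Force balance: sigma_f * (pi*d^2/4) = tau * (pi*d) * x  ->  sigma_f = 4 * tau * x / d
sigma_f = 4 * 56 * 35.8 / 11.0 = 729.0 MPa

729.0 MPa


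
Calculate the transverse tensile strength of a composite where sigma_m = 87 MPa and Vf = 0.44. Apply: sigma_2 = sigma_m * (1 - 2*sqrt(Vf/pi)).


factor = 1 - 2*sqrt(0.44/pi) = 0.2515
sigma_2 = 87 * 0.2515 = 21.88 MPa

21.88 MPa


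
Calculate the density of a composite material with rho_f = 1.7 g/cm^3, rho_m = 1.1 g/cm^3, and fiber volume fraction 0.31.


rho_c = rho_f*Vf + rho_m*(1-Vf) = 1.7*0.31 + 1.1*0.69 = 1.286 g/cm^3

1.286 g/cm^3


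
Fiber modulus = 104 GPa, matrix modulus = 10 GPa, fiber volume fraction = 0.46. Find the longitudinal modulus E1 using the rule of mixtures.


E1 = Ef*Vf + Em*(1-Vf) = 104*0.46 + 10*0.54 = 53.24 GPa

53.24 GPa


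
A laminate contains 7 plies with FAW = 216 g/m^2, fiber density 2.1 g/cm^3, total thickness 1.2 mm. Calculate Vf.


Vf = n * FAW / (rho_f * h * 1000) = 7 * 216 / (2.1 * 1.2 * 1000) = 0.6

0.6


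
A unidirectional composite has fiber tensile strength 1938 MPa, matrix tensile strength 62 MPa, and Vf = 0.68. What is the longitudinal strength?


sigma_1 = sigma_f*Vf + sigma_m*(1-Vf) = 1938*0.68 + 62*0.32 = 1337.7 MPa

1337.7 MPa


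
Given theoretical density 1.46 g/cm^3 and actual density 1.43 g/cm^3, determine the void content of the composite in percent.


Void% = (rho_theo - rho_actual)/rho_theo * 100 = (1.46 - 1.43)/1.46 * 100 = 2.05%

2.05%


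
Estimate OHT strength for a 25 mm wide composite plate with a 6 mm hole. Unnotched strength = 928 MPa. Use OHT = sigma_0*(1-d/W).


OHT = sigma_0*(1-d/W) = 928*(1-6/25) = 705.3 MPa

705.3 MPa


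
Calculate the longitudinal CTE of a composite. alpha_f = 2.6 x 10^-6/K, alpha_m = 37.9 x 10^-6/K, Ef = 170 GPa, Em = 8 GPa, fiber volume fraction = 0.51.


E1 = Ef*Vf + Em*(1-Vf) = 90.62
alpha_1 = (alpha_f*Ef*Vf + alpha_m*Em*(1-Vf))/E1 = 4.13 x 10^-6/K

4.13 x 10^-6/K


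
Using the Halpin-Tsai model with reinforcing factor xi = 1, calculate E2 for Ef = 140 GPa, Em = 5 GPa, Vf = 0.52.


eta = (Ef/Em - 1)/(Ef/Em + xi) = (28.0 - 1)/(28.0 + 1) = 0.931
E2 = Em*(1+xi*eta*Vf)/(1-eta*Vf) = 14.39 GPa

14.39 GPa


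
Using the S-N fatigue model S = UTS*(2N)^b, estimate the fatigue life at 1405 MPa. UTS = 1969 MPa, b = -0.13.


N = 0.5 * (S/UTS)^(1/b) = 0.5 * (1405/1969)^(1/-0.13) = 6.7054 cycles

6.7054 cycles


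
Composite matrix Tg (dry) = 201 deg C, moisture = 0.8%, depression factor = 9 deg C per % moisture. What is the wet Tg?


Tg_wet = Tg_dry - k*moisture = 201 - 9*0.8 = 193.8 deg C

193.8 deg C


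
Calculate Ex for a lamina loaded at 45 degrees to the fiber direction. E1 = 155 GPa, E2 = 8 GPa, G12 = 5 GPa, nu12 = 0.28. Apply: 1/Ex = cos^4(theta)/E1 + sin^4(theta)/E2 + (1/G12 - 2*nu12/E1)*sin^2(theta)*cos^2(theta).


cos^4(45) = 0.25, sin^4(45) = 0.25, sin^2(45)*cos^2(45) = 0.25
1/G12 - 2*nu12/E1 = 1/5 - 2*0.28/155 = 0.196387 GPa^-1
1/Ex = 0.25/155 + 0.25/8 + 0.196387*0.25 = 0.0819597 GPa^-1
Ex = 12.2 GPa

12.2 GPa


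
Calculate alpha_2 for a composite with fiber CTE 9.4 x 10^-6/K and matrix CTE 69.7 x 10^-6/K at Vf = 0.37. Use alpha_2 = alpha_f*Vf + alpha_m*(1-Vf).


alpha_2 = alpha_f*Vf + alpha_m*(1-Vf) = 9.4*0.37 + 69.7*0.63 = 47.4 x 10^-6/K

47.4 x 10^-6/K


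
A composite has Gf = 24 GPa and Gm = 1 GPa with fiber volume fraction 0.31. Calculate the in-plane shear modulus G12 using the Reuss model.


1/G12 = Vf/Gf + (1-Vf)/Gm = 0.31/24 + 0.69/1
G12 = 1.42 GPa

1.42 GPa


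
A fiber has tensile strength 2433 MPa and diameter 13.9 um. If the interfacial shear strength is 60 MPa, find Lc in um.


Lc = sigma_f * d / (2 * tau_i) = 2433 * 13.9 / (2 * 60) = 281.8 um

281.8 um


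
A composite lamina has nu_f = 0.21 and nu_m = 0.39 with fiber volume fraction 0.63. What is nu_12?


nu_12 = nu_f*Vf + nu_m*(1-Vf) = 0.21*0.63 + 0.39*0.37 = 0.2766

0.2766


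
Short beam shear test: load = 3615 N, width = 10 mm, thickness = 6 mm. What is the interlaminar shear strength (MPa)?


ILSS = 3F/(4bh) = 3*3615/(4*10*6) = 45.19 MPa

45.19 MPa


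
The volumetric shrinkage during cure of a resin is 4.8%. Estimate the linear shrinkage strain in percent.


Linear shrinkage ≈ vol_shrink/3 = 4.8/3 = 1.6%

1.6%


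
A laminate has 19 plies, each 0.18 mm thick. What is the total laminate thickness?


h = n * t_ply = 19 * 0.18 = 3.42 mm

3.42 mm


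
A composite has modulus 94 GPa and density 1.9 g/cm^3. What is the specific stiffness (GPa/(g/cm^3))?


Specific stiffness = E/rho = 94/1.9 = 49.5 GPa/(g/cm^3)

49.5 GPa/(g/cm^3)


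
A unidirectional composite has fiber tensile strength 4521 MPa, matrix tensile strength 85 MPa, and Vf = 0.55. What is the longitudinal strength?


sigma_1 = sigma_f*Vf + sigma_m*(1-Vf) = 4521*0.55 + 85*0.45 = 2524.8 MPa

2524.8 MPa


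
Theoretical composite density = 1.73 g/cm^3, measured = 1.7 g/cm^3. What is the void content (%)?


Void% = (rho_theo - rho_actual)/rho_theo * 100 = (1.73 - 1.7)/1.73 * 100 = 1.73%

1.73%


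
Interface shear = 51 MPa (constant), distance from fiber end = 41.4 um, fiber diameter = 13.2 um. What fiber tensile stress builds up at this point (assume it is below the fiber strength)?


Force balance: sigma_f * (pi*d^2/4) = tau * (pi*d) * x  ->  sigma_f = 4 * tau * x / d
sigma_f = 4 * 51 * 41.4 / 13.2 = 639.8 MPa

639.8 MPa


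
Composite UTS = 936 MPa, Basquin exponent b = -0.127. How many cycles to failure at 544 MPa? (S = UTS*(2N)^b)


N = 0.5 * (S/UTS)^(1/b) = 0.5 * (544/936)^(1/-0.127) = 35.8669 cycles

35.8669 cycles


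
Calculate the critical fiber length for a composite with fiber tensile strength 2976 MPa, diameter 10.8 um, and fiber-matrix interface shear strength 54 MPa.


Lc = sigma_f * d / (2 * tau_i) = 2976 * 10.8 / (2 * 54) = 297.6 um

297.6 um
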